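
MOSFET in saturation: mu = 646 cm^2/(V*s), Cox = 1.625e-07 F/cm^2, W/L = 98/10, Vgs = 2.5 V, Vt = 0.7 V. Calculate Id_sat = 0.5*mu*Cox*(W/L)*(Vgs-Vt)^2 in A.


Step 1: Overdrive voltage Vov = Vgs - Vt = 2.5 - 0.7 = 1.8 V
Step 2: W/L = 98/10 = 9.8
Step 3: Id = 0.5 * 646 * 1.625e-07 * 9.8 * 1.8^2
Step 4: Id = 1.67e-03 A

1.67e-03


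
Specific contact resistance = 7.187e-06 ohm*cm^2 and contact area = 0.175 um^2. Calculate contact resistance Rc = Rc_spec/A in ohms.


Step 1: Convert area to cm^2: 0.175 um^2 = 1.7500e-09 cm^2
Step 2: Rc = Rc_spec / A = 7.187e-06 / 1.7500e-09
Step 3: Rc = 4.11e+03 ohms

4.11e+03


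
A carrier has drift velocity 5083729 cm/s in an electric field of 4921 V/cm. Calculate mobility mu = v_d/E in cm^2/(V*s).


Step 1: mu = v_d / E
Step 2: mu = 5083729 / 4921
Step 3: mu = 1033.07 cm^2/(V*s)

1033.07


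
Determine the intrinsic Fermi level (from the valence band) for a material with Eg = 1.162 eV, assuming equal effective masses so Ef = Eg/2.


Step 1: For an intrinsic semiconductor, the Fermi level sits at midgap.
Step 2: Ef = Eg / 2 = 1.162 / 2 = 0.581 eV

0.581


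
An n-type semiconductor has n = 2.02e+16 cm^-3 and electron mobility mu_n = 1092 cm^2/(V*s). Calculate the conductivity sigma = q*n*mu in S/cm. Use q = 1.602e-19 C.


Step 1: sigma = q * n * mu
Step 2: sigma = 1.602e-19 * 2.02e+16 * 1092
Step 3: sigma = 3.534e+00 S/cm

3.534e+00


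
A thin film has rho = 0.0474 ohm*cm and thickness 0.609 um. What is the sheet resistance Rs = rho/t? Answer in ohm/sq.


Step 1: Convert thickness to cm: t = 0.609 um = 6.0900e-05 cm
Step 2: Rs = rho / t = 0.0474 / 6.0900e-05
Step 3: Rs = 778.3 ohm/sq

778.3


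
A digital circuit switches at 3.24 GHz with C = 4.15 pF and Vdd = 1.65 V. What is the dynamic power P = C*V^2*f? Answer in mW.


Step 1: V^2 = 1.65^2 = 2.7225 V^2
Step 2: P = C*V^2*f = 4.15e-12 F * 2.7225 * 3.24e9 Hz
Step 3: P = 3.6606735e-02 W
Step 4: P = 36.607 mW

36.607


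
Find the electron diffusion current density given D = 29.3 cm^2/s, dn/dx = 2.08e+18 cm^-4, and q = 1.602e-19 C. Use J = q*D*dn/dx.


Step 1: J = q * D * (dn/dx)
Step 2: J = 1.602e-19 * 29.3 * 2.08e+18
Step 3: J = 9.76e+00 A/cm^2

9.76e+00


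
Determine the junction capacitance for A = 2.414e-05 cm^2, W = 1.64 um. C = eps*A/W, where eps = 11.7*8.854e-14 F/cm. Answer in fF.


Step 1: eps_Si = 11.7 * 8.854e-14 = 1.035918e-12 F/cm
Step 2: W in cm = 1.64 * 1e-4 = 1.64e-04 cm
Step 3: C = 1.035918e-12 * 2.414e-05 / 1.64e-04 = 1.524821e-13 F
Step 4: C = 152.48 fF

152.48


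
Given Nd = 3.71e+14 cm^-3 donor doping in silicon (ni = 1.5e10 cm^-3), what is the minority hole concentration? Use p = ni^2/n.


Step 1: Since Nd >> ni, n ≈ Nd = 3.71e+14 cm^-3
Step 2: p = ni^2 / n = (1.5e10)^2 / 3.71e+14
Step 3: p = 2.25e20 / 3.71e+14 = 6.06e+05 cm^-3

6.06e+05


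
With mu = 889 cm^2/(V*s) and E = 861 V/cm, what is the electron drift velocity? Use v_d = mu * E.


Step 1: v_d = mu * E
Step 2: v_d = 889 * 861 = 765429
Step 3: v_d = 7.65e+05 cm/s

7.65e+05


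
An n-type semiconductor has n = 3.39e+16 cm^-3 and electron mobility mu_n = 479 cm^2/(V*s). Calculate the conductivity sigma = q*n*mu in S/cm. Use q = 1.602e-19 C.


Step 1: sigma = q * n * mu
Step 2: sigma = 1.602e-19 * 3.39e+16 * 479
Step 3: sigma = 2.601e+00 S/cm

2.601e+00


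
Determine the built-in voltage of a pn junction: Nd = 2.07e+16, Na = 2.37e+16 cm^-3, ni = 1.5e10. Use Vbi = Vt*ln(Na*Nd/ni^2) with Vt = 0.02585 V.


Step 1: Compute Na*Nd/ni^2 = 2.37e+16 * 2.07e+16 / (1.5e10)^2 = 2.1804e+12
Step 2: ln(2.1804e+12) = 28.4105
Step 3: Vbi = 0.02585 * 28.4105 = 0.734 V

0.734


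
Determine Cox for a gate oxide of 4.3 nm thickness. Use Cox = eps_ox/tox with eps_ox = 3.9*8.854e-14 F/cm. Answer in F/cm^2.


Step 1: eps_ox = 3.9 * 8.854e-14 = 3.45306e-13 F/cm
Step 2: tox in cm = 4.3 nm * 1e-7 = 4.3000e-07 cm
Step 3: Cox = 3.45306e-13 / 4.3000e-07 = 8.03e-07 F/cm^2

8.03e-07


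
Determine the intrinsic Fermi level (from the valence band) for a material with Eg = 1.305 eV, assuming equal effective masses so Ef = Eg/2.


Step 1: For an intrinsic semiconductor, the Fermi level sits at midgap.
Step 2: Ef = Eg / 2 = 1.305 / 2 = 0.6525 eV

0.6525


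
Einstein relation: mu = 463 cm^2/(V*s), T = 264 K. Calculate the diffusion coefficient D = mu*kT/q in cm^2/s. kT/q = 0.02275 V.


Step 1: D = mu * (kT/q)
Step 2: D = 463 * 0.02275
Step 3: D = 10.53 cm^2/s

10.53


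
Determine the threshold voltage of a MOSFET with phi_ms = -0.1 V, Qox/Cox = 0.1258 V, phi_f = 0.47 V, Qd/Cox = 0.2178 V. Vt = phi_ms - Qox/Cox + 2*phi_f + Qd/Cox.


Step 1: Vt = phi_ms - Qox/Cox + 2*phi_f + Qd/Cox
Step 2: Vt = -0.1 - 0.1258 + 2*0.47 + 0.2178
Step 3: Vt = -0.1 - 0.1258 + 0.94 + 0.2178
Step 4: Vt = 0.932 V

0.932


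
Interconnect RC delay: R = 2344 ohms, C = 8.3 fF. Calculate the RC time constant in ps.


Step 1: tau = R * C
Step 2: tau = 2344 * 8.3 fF = 2344 * 8.3e-15 F
Step 3: tau = 1.94552e-11 s = 19.4552 ps

19.4552


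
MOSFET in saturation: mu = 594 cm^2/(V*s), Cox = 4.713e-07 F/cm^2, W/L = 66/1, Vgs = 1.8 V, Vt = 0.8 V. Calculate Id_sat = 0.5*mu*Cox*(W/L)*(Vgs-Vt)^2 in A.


Step 1: Overdrive voltage Vov = Vgs - Vt = 1.8 - 0.8 = 1.0 V
Step 2: W/L = 66/1 = 66
Step 3: Id = 0.5 * 594 * 4.713e-07 * 66 * 1.0^2
Step 4: Id = 9.24e-03 A

9.24e-03


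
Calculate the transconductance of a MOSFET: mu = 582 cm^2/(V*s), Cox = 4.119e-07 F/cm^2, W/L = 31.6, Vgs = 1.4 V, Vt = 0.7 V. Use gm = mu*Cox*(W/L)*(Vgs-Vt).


Step 1: Vov = Vgs - Vt = 1.4 - 0.7 = 0.7 V
Step 2: gm = mu * Cox * (W/L) * Vov
Step 3: gm = 582 * 4.119e-07 * 31.6 * 0.7 = 5.30e-03 S

5.30e-03


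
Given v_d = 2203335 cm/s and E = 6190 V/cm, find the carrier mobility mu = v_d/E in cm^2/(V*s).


Step 1: mu = v_d / E
Step 2: mu = 2203335 / 6190
Step 3: mu = 355.95 cm^2/(V*s)

355.95


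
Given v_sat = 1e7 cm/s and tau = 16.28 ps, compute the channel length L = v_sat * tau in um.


Step 1: tau in seconds = 16.28 ps * 1e-12 = 1.6280e-11 s
Step 2: L = v_sat * tau = 1e7 * 1.6280e-11 = 1.6280e-04 cm
Step 3: L in um = 1.6280e-04 * 1e4 = 1.628 um

1.628


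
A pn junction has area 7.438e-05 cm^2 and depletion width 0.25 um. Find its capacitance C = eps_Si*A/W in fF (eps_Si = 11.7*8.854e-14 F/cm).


Step 1: eps_Si = 11.7 * 8.854e-14 = 1.035918e-12 F/cm
Step 2: W in cm = 0.25 * 1e-4 = 2.50e-05 cm
Step 3: C = 1.035918e-12 * 7.438e-05 / 2.50e-05 = 3.082063e-12 F
Step 4: C = 3082.06 fF

3082.06


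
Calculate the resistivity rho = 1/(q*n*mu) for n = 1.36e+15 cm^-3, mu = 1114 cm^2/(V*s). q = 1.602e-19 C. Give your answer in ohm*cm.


Step 1: sigma = q * n * mu = 1.602e-19 * 1.36e+15 * 1114 = 2.42709e-01 S/cm
Step 2: rho = 1 / sigma = 1 / 2.42709e-01 = 4.12 ohm*cm

4.12


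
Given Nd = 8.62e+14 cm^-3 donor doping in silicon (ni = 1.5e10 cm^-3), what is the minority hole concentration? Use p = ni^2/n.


Step 1: Since Nd >> ni, n ≈ Nd = 8.62e+14 cm^-3
Step 2: p = ni^2 / n = (1.5e10)^2 / 8.62e+14
Step 3: p = 2.25e20 / 8.62e+14 = 2.61e+05 cm^-3

2.61e+05


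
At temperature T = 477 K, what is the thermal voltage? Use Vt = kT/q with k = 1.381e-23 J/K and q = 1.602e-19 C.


Step 1: kT = 1.381e-23 * 477 = 6.58737e-21 J
Step 2: Vt = kT/q = 6.58737e-21 / 1.602e-19
Step 3: Vt = 0.04112 V

0.04112


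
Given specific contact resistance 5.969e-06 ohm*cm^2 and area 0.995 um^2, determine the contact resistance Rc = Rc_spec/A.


Step 1: Convert area to cm^2: 0.995 um^2 = 9.9500e-09 cm^2
Step 2: Rc = Rc_spec / A = 5.969e-06 / 9.9500e-09
Step 3: Rc = 6.00e+02 ohms

6.00e+02


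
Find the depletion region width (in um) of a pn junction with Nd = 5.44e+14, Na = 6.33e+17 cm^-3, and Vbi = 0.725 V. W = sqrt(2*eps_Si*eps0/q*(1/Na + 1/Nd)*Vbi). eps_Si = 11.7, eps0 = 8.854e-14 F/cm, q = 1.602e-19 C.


Step 1: 1/Na + 1/Nd = 1/6.33e+17 + 1/5.44e+14 = 1.83982e-15
Step 2: 2*eps*eps0/q = 2*11.7*8.854e-14/1.602e-19 = 1.293281e+07
Step 3: W^2 = 1.293281e+07 * 1.83982e-15 * 0.725 = 1.72507e-08
Step 4: W = sqrt(1.72507e-08) = 1.313e-04 cm = 1.313 um

1.313


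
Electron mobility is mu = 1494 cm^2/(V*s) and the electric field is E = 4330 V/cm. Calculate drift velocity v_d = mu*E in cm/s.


Step 1: v_d = mu * E
Step 2: v_d = 1494 * 4330 = 6469020
Step 3: v_d = 6.47e+06 cm/s

6.47e+06


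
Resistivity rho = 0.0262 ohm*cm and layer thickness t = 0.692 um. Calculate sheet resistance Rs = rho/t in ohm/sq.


Step 1: Convert thickness to cm: t = 0.692 um = 6.9200e-05 cm
Step 2: Rs = rho / t = 0.0262 / 6.9200e-05
Step 3: Rs = 378.6 ohm/sq

378.6


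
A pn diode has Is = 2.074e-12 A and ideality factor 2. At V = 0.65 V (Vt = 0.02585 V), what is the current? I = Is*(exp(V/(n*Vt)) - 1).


Step 1: V/(n*Vt) = 0.65/(2*0.02585) = 12.5725
Step 2: exp(12.5725) = 2.8851e+05
Step 3: I = 2.074e-12 * (2.8851e+05 - 1) = 5.98e-07 A

5.98e-07


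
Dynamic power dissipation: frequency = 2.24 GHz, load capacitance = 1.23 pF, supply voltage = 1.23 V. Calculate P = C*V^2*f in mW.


Step 1: V^2 = 1.23^2 = 1.5129 V^2
Step 2: P = C*V^2*f = 1.23e-12 F * 1.5129 * 2.24e9 Hz
Step 3: P = 4.16834208e-03 W
Step 4: P = 4.168 mW

4.168


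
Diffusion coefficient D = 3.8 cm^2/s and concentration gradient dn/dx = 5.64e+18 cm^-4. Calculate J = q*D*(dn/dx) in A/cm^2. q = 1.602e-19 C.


Step 1: J = q * D * (dn/dx)
Step 2: J = 1.602e-19 * 3.8 * 5.64e+18
Step 3: J = 3.43e+00 A/cm^2

3.43e+00


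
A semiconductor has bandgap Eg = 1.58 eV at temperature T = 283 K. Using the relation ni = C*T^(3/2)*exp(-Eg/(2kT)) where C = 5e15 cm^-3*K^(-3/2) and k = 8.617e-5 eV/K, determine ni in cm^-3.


Step 1: Compute kT = 8.617e-5 * 283 = 0.02438611 eV
Step 2: Exponent = -Eg/(2kT) = -1.58/(2*0.02438611) = -32.39549
Step 3: T^(3/2) = 283^1.5 = 4760.80
Step 4: ni = 5e15 * 4760.80 * exp(-32.39549) = 2.03e+05 cm^-3

2.03e+05


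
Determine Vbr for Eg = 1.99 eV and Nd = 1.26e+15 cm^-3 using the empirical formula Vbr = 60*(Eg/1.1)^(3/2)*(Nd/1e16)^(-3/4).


Step 1: Eg/1.1 = 1.99/1.1 = 1.809091
Step 2: (Eg/1.1)^1.5 = 1.809091^1.5 = 2.433272
Step 3: (Nd/1e16)^(-0.75) = (0.126)^(-0.75) = 4.728486
Step 4: Vbr = 60 * 2.433272 * 4.728486 = 690.3 V

690.3


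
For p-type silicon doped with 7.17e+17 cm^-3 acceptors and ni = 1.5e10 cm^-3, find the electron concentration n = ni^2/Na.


Step 1: Majority hole concentration p ≈ Na = 7.17e+17 cm^-3
Step 2: n = ni^2 / Na = (1.5e10)^2 / 7.17e+17
Step 3: n = 3.14e+02 cm^-3

3.14e+02


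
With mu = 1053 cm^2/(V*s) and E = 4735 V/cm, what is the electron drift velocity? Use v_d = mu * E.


Step 1: v_d = mu * E
Step 2: v_d = 1053 * 4735 = 4985955
Step 3: v_d = 4.99e+06 cm/s

4.99e+06


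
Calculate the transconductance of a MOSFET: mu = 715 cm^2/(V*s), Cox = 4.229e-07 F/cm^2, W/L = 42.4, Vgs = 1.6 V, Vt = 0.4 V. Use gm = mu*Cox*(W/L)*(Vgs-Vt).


Step 1: Vov = Vgs - Vt = 1.6 - 0.4 = 1.2 V
Step 2: gm = mu * Cox * (W/L) * Vov
Step 3: gm = 715 * 4.229e-07 * 42.4 * 1.2 = 1.54e-02 S

1.54e-02


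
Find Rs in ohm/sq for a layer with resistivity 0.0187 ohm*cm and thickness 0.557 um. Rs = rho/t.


Step 1: Convert thickness to cm: t = 0.557 um = 5.5700e-05 cm
Step 2: Rs = rho / t = 0.0187 / 5.5700e-05
Step 3: Rs = 335.7 ohm/sq

335.7


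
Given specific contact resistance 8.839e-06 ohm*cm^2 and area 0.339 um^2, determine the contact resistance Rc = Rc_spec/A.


Step 1: Convert area to cm^2: 0.339 um^2 = 3.3900e-09 cm^2
Step 2: Rc = Rc_spec / A = 8.839e-06 / 3.3900e-09
Step 3: Rc = 2.61e+03 ohms

2.61e+03


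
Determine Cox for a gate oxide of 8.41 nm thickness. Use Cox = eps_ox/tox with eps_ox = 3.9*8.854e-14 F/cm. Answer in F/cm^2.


Step 1: eps_ox = 3.9 * 8.854e-14 = 3.45306e-13 F/cm
Step 2: tox in cm = 8.41 nm * 1e-7 = 8.4100e-07 cm
Step 3: Cox = 3.45306e-13 / 8.4100e-07 = 4.11e-07 F/cm^2

4.11e-07


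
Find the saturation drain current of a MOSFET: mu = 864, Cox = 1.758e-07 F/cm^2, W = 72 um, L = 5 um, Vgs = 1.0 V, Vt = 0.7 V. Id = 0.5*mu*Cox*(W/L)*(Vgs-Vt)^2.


Step 1: Overdrive voltage Vov = Vgs - Vt = 1.0 - 0.7 = 0.3 V
Step 2: W/L = 72/5 = 14.4
Step 3: Id = 0.5 * 864 * 1.758e-07 * 14.4 * 0.3^2
Step 4: Id = 9.84e-05 A

9.84e-05


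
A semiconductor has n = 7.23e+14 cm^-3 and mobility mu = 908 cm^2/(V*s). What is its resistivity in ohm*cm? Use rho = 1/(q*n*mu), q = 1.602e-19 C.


Step 1: sigma = q * n * mu = 1.602e-19 * 7.23e+14 * 908 = 1.05169e-01 S/cm
Step 2: rho = 1 / sigma = 1 / 1.05169e-01 = 9.509 ohm*cm

9.509


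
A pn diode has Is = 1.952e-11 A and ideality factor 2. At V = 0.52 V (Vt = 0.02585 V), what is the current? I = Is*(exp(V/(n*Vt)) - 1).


Step 1: V/(n*Vt) = 0.52/(2*0.02585) = 10.0580
Step 2: exp(10.0580) = 2.3342e+04
Step 3: I = 1.952e-11 * (2.3342e+04 - 1) = 4.56e-07 A

4.56e-07


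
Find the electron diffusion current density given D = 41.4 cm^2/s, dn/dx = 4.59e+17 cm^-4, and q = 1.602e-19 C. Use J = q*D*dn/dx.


Step 1: J = q * D * (dn/dx)
Step 2: J = 1.602e-19 * 41.4 * 4.59e+17
Step 3: J = 3.04e+00 A/cm^2

3.04e+00


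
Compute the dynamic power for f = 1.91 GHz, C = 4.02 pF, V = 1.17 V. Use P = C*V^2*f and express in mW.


Step 1: V^2 = 1.17^2 = 1.3689 V^2
Step 2: P = C*V^2*f = 4.02e-12 F * 1.3689 * 1.91e9 Hz
Step 3: P = 1.051068798e-02 W
Step 4: P = 10.511 mW

10.511


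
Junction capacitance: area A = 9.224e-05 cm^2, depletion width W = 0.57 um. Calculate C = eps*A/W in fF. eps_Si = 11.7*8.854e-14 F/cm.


Step 1: eps_Si = 11.7 * 8.854e-14 = 1.035918e-12 F/cm
Step 2: W in cm = 0.57 * 1e-4 = 5.70e-05 cm
Step 3: C = 1.035918e-12 * 9.224e-05 / 5.70e-05 = 1.676370e-12 F
Step 4: C = 1676.37 fF

1676.37


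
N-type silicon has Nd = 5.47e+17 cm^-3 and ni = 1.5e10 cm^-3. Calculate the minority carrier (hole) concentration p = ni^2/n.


Step 1: Since Nd >> ni, n ≈ Nd = 5.47e+17 cm^-3
Step 2: p = ni^2 / n = (1.5e10)^2 / 5.47e+17
Step 3: p = 2.25e20 / 5.47e+17 = 4.11e+02 cm^-3

4.11e+02


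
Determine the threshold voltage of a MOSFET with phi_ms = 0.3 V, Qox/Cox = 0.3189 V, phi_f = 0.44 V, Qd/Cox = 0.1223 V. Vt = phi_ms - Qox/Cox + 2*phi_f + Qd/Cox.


Step 1: Vt = phi_ms - Qox/Cox + 2*phi_f + Qd/Cox
Step 2: Vt = 0.3 - 0.3189 + 2*0.44 + 0.1223
Step 3: Vt = 0.3 - 0.3189 + 0.88 + 0.1223
Step 4: Vt = 0.9834 V

0.9834


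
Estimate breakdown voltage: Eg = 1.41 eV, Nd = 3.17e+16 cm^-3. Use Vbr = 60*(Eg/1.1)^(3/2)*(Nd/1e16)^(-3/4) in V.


Step 1: Eg/1.1 = 1.41/1.1 = 1.281818
Step 2: (Eg/1.1)^1.5 = 1.281818^1.5 = 1.451241
Step 3: (Nd/1e16)^(-0.75) = (3.17)^(-0.75) = 0.420926
Step 4: Vbr = 60 * 1.451241 * 0.420926 = 36.7 V

36.7


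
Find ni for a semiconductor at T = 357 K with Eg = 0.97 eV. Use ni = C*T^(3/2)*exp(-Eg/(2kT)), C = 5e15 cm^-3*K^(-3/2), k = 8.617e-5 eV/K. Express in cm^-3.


Step 1: Compute kT = 8.617e-5 * 357 = 0.03076269 eV
Step 2: Exponent = -Eg/(2kT) = -0.97/(2*0.03076269) = -15.76585
Step 3: T^(3/2) = 357^1.5 = 6745.32
Step 4: ni = 5e15 * 6745.32 * exp(-15.76585) = 4.80e+12 cm^-3

4.80e+12


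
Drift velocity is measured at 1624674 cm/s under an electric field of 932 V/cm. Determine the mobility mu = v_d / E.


Step 1: mu = v_d / E
Step 2: mu = 1624674 / 932
Step 3: mu = 1743.21 cm^2/(V*s)

1743.21


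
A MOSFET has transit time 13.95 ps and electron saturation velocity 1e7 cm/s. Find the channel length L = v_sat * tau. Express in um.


Step 1: tau in seconds = 13.95 ps * 1e-12 = 1.3950e-11 s
Step 2: L = v_sat * tau = 1e7 * 1.3950e-11 = 1.3950e-04 cm
Step 3: L in um = 1.3950e-04 * 1e4 = 1.395 um

1.395


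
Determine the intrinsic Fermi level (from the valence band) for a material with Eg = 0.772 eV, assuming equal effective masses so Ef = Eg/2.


Step 1: For an intrinsic semiconductor, the Fermi level sits at midgap.
Step 2: Ef = Eg / 2 = 0.772 / 2 = 0.386 eV

0.386


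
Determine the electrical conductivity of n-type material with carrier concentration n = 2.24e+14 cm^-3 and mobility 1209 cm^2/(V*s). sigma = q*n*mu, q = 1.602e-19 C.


Step 1: sigma = q * n * mu
Step 2: sigma = 1.602e-19 * 2.24e+14 * 1209
Step 3: sigma = 4.338e-02 S/cm

4.338e-02


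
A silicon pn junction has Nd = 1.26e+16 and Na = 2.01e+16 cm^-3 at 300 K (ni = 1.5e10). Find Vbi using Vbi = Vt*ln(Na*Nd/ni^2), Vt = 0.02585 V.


Step 1: Compute Na*Nd/ni^2 = 2.01e+16 * 1.26e+16 / (1.5e10)^2 = 1.1256e+12
Step 2: ln(1.1256e+12) = 27.7493
Step 3: Vbi = 0.02585 * 27.7493 = 0.717 V

0.717


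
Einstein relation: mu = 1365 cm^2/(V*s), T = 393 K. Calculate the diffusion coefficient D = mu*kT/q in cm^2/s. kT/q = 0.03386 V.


Step 1: D = mu * (kT/q)
Step 2: D = 1365 * 0.03386
Step 3: D = 46.22 cm^2/s

46.22


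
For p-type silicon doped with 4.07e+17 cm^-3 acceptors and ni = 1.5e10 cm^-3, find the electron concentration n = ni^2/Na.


Step 1: Majority hole concentration p ≈ Na = 4.07e+17 cm^-3
Step 2: n = ni^2 / Na = (1.5e10)^2 / 4.07e+17
Step 3: n = 5.53e+02 cm^-3

5.53e+02


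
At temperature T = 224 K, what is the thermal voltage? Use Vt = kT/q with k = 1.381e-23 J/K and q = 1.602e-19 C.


Step 1: kT = 1.381e-23 * 224 = 3.09344e-21 J
Step 2: Vt = kT/q = 3.09344e-21 / 1.602e-19
Step 3: Vt = 0.01931 V

0.01931


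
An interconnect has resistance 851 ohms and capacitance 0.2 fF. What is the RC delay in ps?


Step 1: tau = R * C
Step 2: tau = 851 * 0.2 fF = 851 * 2.0e-16 F
Step 3: tau = 1.702e-13 s = 0.1702 ps

0.1702


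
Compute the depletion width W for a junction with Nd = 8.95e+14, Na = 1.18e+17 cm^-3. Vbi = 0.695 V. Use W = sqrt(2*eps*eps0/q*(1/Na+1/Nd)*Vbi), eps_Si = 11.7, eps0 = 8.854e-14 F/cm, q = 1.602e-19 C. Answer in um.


Step 1: 1/Na + 1/Nd = 1/1.18e+17 + 1/8.95e+14 = 1.12579e-15
Step 2: 2*eps*eps0/q = 2*11.7*8.854e-14/1.602e-19 = 1.293281e+07
Step 3: W^2 = 1.293281e+07 * 1.12579e-15 * 0.695 = 1.01189e-08
Step 4: W = sqrt(1.01189e-08) = 1.006e-04 cm = 1.006 um

1.006


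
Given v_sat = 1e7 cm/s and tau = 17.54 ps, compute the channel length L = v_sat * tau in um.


Step 1: tau in seconds = 17.54 ps * 1e-12 = 1.7540e-11 s
Step 2: L = v_sat * tau = 1e7 * 1.7540e-11 = 1.7540e-04 cm
Step 3: L in um = 1.7540e-04 * 1e4 = 1.754 um

1.754


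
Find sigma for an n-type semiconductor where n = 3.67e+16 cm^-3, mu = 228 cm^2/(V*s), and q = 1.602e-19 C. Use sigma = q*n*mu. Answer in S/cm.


Step 1: sigma = q * n * mu
Step 2: sigma = 1.602e-19 * 3.67e+16 * 228
Step 3: sigma = 1.340e+00 S/cm

1.340e+00


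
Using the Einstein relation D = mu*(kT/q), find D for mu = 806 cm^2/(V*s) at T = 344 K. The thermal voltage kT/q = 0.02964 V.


Step 1: D = mu * (kT/q)
Step 2: D = 806 * 0.02964
Step 3: D = 23.89 cm^2/s

23.89


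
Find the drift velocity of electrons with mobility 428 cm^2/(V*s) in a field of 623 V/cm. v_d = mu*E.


Step 1: v_d = mu * E
Step 2: v_d = 428 * 623 = 266644
Step 3: v_d = 2.67e+05 cm/s

2.67e+05


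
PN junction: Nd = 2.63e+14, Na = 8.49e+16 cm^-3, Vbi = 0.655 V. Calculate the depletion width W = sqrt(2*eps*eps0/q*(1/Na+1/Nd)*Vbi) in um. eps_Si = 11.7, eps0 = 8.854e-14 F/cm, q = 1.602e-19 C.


Step 1: 1/Na + 1/Nd = 1/8.49e+16 + 1/2.63e+14 = 3.81406e-15
Step 2: 2*eps*eps0/q = 2*11.7*8.854e-14/1.602e-19 = 1.293281e+07
Step 3: W^2 = 1.293281e+07 * 3.81406e-15 * 0.655 = 3.23089e-08
Step 4: W = sqrt(3.23089e-08) = 1.797e-04 cm = 1.797 um

1.797


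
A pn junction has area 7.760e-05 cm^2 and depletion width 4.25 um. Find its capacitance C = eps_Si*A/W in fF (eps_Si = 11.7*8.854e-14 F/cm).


Step 1: eps_Si = 11.7 * 8.854e-14 = 1.035918e-12 F/cm
Step 2: W in cm = 4.25 * 1e-4 = 4.25e-04 cm
Step 3: C = 1.035918e-12 * 7.760e-05 / 4.25e-04 = 1.891464e-13 F
Step 4: C = 189.15 fF

189.15


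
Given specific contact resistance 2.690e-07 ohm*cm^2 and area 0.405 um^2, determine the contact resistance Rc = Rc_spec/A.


Step 1: Convert area to cm^2: 0.405 um^2 = 4.0500e-09 cm^2
Step 2: Rc = Rc_spec / A = 2.690e-07 / 4.0500e-09
Step 3: Rc = 6.64e+01 ohms

6.64e+01


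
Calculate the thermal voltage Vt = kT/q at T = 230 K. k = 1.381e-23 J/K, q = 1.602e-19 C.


Step 1: kT = 1.381e-23 * 230 = 3.1763e-21 J
Step 2: Vt = kT/q = 3.1763e-21 / 1.602e-19
Step 3: Vt = 0.01983 V

0.01983


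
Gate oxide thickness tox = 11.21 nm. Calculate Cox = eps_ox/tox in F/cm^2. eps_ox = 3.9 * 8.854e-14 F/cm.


Step 1: eps_ox = 3.9 * 8.854e-14 = 3.45306e-13 F/cm
Step 2: tox in cm = 11.21 nm * 1e-7 = 1.1210e-06 cm
Step 3: Cox = 3.45306e-13 / 1.1210e-06 = 3.08e-07 F/cm^2

3.08e-07


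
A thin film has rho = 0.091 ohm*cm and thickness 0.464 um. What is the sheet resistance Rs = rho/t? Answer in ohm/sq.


Step 1: Convert thickness to cm: t = 0.464 um = 4.6400e-05 cm
Step 2: Rs = rho / t = 0.091 / 4.6400e-05
Step 3: Rs = 1961.2 ohm/sq

1961.2


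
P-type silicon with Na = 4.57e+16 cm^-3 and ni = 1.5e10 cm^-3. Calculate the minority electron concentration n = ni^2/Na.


Step 1: Majority hole concentration p ≈ Na = 4.57e+16 cm^-3
Step 2: n = ni^2 / Na = (1.5e10)^2 / 4.57e+16
Step 3: n = 4.92e+03 cm^-3

4.92e+03


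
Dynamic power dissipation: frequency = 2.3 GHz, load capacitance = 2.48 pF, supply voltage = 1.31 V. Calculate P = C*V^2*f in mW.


Step 1: V^2 = 1.31^2 = 1.7161 V^2
Step 2: P = C*V^2*f = 2.48e-12 F * 1.7161 * 2.3e9 Hz
Step 3: P = 9.7886344e-03 W
Step 4: P = 9.789 mW

9.789


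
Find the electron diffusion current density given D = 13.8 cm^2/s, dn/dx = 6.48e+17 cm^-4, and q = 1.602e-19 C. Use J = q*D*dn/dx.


Step 1: J = q * D * (dn/dx)
Step 2: J = 1.602e-19 * 13.8 * 6.48e+17
Step 3: J = 1.43e+00 A/cm^2

1.43e+00


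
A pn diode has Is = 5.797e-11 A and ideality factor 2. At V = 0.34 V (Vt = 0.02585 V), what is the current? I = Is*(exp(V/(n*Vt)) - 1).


Step 1: V/(n*Vt) = 0.34/(2*0.02585) = 6.5764
Step 2: exp(6.5764) = 7.1795e+02
Step 3: I = 5.797e-11 * (7.1795e+02 - 1) = 4.16e-08 A

4.16e-08


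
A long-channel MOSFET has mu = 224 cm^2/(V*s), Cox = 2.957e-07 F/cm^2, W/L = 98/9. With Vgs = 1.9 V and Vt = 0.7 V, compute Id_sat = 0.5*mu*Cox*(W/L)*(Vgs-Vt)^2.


Step 1: Overdrive voltage Vov = Vgs - Vt = 1.9 - 0.7 = 1.2 V
Step 2: W/L = 98/9 = 10.8889
Step 3: Id = 0.5 * 224 * 2.957e-07 * 10.8889 * 1.2^2
Step 4: Id = 5.19e-04 A

5.19e-04


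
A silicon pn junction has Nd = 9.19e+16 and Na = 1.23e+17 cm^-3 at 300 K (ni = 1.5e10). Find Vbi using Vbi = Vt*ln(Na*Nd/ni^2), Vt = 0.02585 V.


Step 1: Compute Na*Nd/ni^2 = 1.23e+17 * 9.19e+16 / (1.5e10)^2 = 5.0239e+13
Step 2: ln(5.0239e+13) = 31.5478
Step 3: Vbi = 0.02585 * 31.5478 = 0.816 V

0.816


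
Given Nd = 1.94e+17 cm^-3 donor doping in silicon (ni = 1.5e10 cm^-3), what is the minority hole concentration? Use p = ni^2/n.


Step 1: Since Nd >> ni, n ≈ Nd = 1.94e+17 cm^-3
Step 2: p = ni^2 / n = (1.5e10)^2 / 1.94e+17
Step 3: p = 2.25e20 / 1.94e+17 = 1.16e+03 cm^-3

1.16e+03


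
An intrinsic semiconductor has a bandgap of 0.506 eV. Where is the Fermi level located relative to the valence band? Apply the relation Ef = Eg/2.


Step 1: For an intrinsic semiconductor, the Fermi level sits at midgap.
Step 2: Ef = Eg / 2 = 0.506 / 2 = 0.253 eV

0.253


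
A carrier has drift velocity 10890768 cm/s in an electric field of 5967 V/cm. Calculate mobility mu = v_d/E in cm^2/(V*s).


Step 1: mu = v_d / E
Step 2: mu = 10890768 / 5967
Step 3: mu = 1825.17 cm^2/(V*s)

1825.17


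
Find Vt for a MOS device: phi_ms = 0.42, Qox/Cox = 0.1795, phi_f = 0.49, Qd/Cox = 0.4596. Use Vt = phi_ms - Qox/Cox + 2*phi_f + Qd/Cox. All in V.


Step 1: Vt = phi_ms - Qox/Cox + 2*phi_f + Qd/Cox
Step 2: Vt = 0.42 - 0.1795 + 2*0.49 + 0.4596
Step 3: Vt = 0.42 - 0.1795 + 0.98 + 0.4596
Step 4: Vt = 1.6801 V

1.6801


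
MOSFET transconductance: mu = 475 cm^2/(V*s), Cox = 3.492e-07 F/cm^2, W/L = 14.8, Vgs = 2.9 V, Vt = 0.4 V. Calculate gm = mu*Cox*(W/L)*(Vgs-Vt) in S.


Step 1: Vov = Vgs - Vt = 2.9 - 0.4 = 2.5 V
Step 2: gm = mu * Cox * (W/L) * Vov
Step 3: gm = 475 * 3.492e-07 * 14.8 * 2.5 = 6.14e-03 S

6.14e-03


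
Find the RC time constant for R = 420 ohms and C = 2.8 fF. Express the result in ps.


Step 1: tau = R * C
Step 2: tau = 420 * 2.8 fF = 420 * 2.8e-15 F
Step 3: tau = 1.176e-12 s = 1.176 ps

1.176


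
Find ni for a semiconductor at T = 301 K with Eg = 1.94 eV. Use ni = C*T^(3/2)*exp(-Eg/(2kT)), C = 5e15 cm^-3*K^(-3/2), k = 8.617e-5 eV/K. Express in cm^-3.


Step 1: Compute kT = 8.617e-5 * 301 = 0.02593717 eV
Step 2: Exponent = -Eg/(2kT) = -1.94/(2*0.02593717) = -37.39807
Step 3: T^(3/2) = 301^1.5 = 5222.15
Step 4: ni = 5e15 * 5222.15 * exp(-37.39807) = 1.50e+03 cm^-3

1.50e+03


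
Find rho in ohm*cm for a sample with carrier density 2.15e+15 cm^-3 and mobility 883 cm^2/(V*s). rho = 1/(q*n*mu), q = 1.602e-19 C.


Step 1: sigma = q * n * mu = 1.602e-19 * 2.15e+15 * 883 = 3.04132e-01 S/cm
Step 2: rho = 1 / sigma = 1 / 3.04132e-01 = 3.288 ohm*cm

3.288


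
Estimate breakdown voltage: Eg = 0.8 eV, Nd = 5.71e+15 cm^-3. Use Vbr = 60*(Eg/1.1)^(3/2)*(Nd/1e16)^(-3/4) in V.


Step 1: Eg/1.1 = 0.8/1.1 = 0.727273
Step 2: (Eg/1.1)^1.5 = 0.727273^1.5 = 0.620221
Step 3: (Nd/1e16)^(-0.75) = (0.571)^(-0.75) = 1.522379
Step 4: Vbr = 60 * 0.620221 * 1.522379 = 56.7 V

56.7


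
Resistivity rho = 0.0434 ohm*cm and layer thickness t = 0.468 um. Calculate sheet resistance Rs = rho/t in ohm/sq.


Step 1: Convert thickness to cm: t = 0.468 um = 4.6800e-05 cm
Step 2: Rs = rho / t = 0.0434 / 4.6800e-05
Step 3: Rs = 927.4 ohm/sq

927.4


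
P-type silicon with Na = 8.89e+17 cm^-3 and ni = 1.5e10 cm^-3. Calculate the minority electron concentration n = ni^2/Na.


Step 1: Majority hole concentration p ≈ Na = 8.89e+17 cm^-3
Step 2: n = ni^2 / Na = (1.5e10)^2 / 8.89e+17
Step 3: n = 2.53e+02 cm^-3

2.53e+02


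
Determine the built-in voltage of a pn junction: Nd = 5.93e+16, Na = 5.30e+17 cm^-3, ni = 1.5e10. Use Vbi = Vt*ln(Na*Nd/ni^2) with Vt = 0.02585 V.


Step 1: Compute Na*Nd/ni^2 = 5.30e+17 * 5.93e+16 / (1.5e10)^2 = 1.3968e+14
Step 2: ln(1.3968e+14) = 32.5704
Step 3: Vbi = 0.02585 * 32.5704 = 0.842 V

0.842


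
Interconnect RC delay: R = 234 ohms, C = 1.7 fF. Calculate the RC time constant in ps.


Step 1: tau = R * C
Step 2: tau = 234 * 1.7 fF = 234 * 1.7e-15 F
Step 3: tau = 3.978e-13 s = 0.3978 ps

0.3978


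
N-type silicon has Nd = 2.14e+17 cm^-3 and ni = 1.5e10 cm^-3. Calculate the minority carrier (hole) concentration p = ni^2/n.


Step 1: Since Nd >> ni, n ≈ Nd = 2.14e+17 cm^-3
Step 2: p = ni^2 / n = (1.5e10)^2 / 2.14e+17
Step 3: p = 2.25e20 / 2.14e+17 = 1.05e+03 cm^-3

1.05e+03


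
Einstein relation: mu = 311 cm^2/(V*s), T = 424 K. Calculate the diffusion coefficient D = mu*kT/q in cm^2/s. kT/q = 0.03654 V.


Step 1: D = mu * (kT/q)
Step 2: D = 311 * 0.03654
Step 3: D = 11.36 cm^2/s

11.36


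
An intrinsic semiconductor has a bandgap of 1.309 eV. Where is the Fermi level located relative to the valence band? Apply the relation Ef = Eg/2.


Step 1: For an intrinsic semiconductor, the Fermi level sits at midgap.
Step 2: Ef = Eg / 2 = 1.309 / 2 = 0.6545 eV

0.6545


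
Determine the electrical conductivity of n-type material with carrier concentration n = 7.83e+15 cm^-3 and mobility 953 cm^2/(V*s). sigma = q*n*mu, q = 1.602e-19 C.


Step 1: sigma = q * n * mu
Step 2: sigma = 1.602e-19 * 7.83e+15 * 953
Step 3: sigma = 1.195e+00 S/cm

1.195e+00


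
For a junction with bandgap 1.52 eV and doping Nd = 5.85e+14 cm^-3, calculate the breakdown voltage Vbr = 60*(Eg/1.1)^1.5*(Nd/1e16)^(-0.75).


Step 1: Eg/1.1 = 1.52/1.1 = 1.381818
Step 2: (Eg/1.1)^1.5 = 1.381818^1.5 = 1.624337
Step 3: (Nd/1e16)^(-0.75) = (0.0585)^(-0.75) = 8.406846
Step 4: Vbr = 60 * 1.624337 * 8.406846 = 819.3 V

819.3


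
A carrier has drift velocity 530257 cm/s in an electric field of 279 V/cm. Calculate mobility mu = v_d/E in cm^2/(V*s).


Step 1: mu = v_d / E
Step 2: mu = 530257 / 279
Step 3: mu = 1900.56 cm^2/(V*s)

1900.56


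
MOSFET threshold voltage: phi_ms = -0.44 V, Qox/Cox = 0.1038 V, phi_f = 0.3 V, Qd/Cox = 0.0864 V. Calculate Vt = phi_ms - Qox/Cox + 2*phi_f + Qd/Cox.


Step 1: Vt = phi_ms - Qox/Cox + 2*phi_f + Qd/Cox
Step 2: Vt = -0.44 - 0.1038 + 2*0.3 + 0.0864
Step 3: Vt = -0.44 - 0.1038 + 0.6 + 0.0864
Step 4: Vt = 0.1426 V

0.1426


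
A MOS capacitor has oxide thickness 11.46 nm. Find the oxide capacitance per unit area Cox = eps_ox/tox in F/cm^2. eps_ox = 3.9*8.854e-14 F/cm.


Step 1: eps_ox = 3.9 * 8.854e-14 = 3.45306e-13 F/cm
Step 2: tox in cm = 11.46 nm * 1e-7 = 1.1460e-06 cm
Step 3: Cox = 3.45306e-13 / 1.1460e-06 = 3.01e-07 F/cm^2

3.01e-07


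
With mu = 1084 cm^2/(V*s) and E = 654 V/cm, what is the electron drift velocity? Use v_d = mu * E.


Step 1: v_d = mu * E
Step 2: v_d = 1084 * 654 = 708936
Step 3: v_d = 7.09e+05 cm/s

7.09e+05


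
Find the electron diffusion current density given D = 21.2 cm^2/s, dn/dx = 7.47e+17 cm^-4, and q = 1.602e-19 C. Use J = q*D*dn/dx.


Step 1: J = q * D * (dn/dx)
Step 2: J = 1.602e-19 * 21.2 * 7.47e+17
Step 3: J = 2.54e+00 A/cm^2

2.54e+00


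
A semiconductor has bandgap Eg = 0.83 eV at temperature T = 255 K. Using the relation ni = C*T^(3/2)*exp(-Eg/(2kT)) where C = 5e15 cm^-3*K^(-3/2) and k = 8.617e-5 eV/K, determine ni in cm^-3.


Step 1: Compute kT = 8.617e-5 * 255 = 0.02197335 eV
Step 2: Exponent = -Eg/(2kT) = -0.83/(2*0.02197335) = -18.88651
Step 3: T^(3/2) = 255^1.5 = 4072.02
Step 4: ni = 5e15 * 4072.02 * exp(-18.88651) = 1.28e+11 cm^-3

1.28e+11


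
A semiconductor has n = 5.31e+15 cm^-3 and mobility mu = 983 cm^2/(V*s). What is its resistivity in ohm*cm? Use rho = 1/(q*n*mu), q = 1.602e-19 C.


Step 1: sigma = q * n * mu = 1.602e-19 * 5.31e+15 * 983 = 8.36201e-01 S/cm
Step 2: rho = 1 / sigma = 1 / 8.36201e-01 = 1.196 ohm*cm

1.196


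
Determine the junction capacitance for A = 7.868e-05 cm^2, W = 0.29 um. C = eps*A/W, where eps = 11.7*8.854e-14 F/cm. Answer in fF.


Step 1: eps_Si = 11.7 * 8.854e-14 = 1.035918e-12 F/cm
Step 2: W in cm = 0.29 * 1e-4 = 2.90e-05 cm
Step 3: C = 1.035918e-12 * 7.868e-05 / 2.90e-05 = 2.810553e-12 F
Step 4: C = 2810.55 fF

2810.55


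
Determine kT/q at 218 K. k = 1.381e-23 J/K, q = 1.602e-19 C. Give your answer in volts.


Step 1: kT = 1.381e-23 * 218 = 3.01058e-21 J
Step 2: Vt = kT/q = 3.01058e-21 / 1.602e-19
Step 3: Vt = 0.01879 V

0.01879


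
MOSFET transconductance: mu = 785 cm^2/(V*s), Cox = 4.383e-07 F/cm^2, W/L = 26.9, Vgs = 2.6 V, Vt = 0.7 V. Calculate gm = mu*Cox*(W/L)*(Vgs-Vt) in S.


Step 1: Vov = Vgs - Vt = 2.6 - 0.7 = 1.9 V
Step 2: gm = mu * Cox * (W/L) * Vov
Step 3: gm = 785 * 4.383e-07 * 26.9 * 1.9 = 1.76e-02 S

1.76e-02


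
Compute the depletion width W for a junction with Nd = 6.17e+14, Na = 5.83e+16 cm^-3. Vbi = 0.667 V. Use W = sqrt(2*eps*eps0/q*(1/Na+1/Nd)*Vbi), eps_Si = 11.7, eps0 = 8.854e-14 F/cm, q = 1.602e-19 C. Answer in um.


Step 1: 1/Na + 1/Nd = 1/5.83e+16 + 1/6.17e+14 = 1.63790e-15
Step 2: 2*eps*eps0/q = 2*11.7*8.854e-14/1.602e-19 = 1.293281e+07
Step 3: W^2 = 1.293281e+07 * 1.63790e-15 * 0.667 = 1.41288e-08
Step 4: W = sqrt(1.41288e-08) = 1.189e-04 cm = 1.189 um

1.189


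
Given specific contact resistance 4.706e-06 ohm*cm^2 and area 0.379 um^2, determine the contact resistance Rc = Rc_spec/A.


Step 1: Convert area to cm^2: 0.379 um^2 = 3.7900e-09 cm^2
Step 2: Rc = Rc_spec / A = 4.706e-06 / 3.7900e-09
Step 3: Rc = 1.24e+03 ohms

1.24e+03


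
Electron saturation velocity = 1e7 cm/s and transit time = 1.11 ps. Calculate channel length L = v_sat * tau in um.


Step 1: tau in seconds = 1.11 ps * 1e-12 = 1.1100e-12 s
Step 2: L = v_sat * tau = 1e7 * 1.1100e-12 = 1.1100e-05 cm
Step 3: L in um = 1.1100e-05 * 1e4 = 0.111 um

0.111


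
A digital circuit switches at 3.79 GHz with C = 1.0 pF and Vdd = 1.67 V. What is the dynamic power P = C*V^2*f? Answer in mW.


Step 1: V^2 = 1.67^2 = 2.7889 V^2
Step 2: P = C*V^2*f = 1.0e-12 F * 2.7889 * 3.79e9 Hz
Step 3: P = 1.0569931e-02 W
Step 4: P = 10.57 mW

10.57


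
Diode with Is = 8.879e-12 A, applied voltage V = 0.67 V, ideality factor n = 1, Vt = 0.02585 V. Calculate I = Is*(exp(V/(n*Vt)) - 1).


Step 1: V/(n*Vt) = 0.67/(1*0.02585) = 25.9188
Step 2: exp(25.9188) = 1.8046e+11
Step 3: I = 8.879e-12 * (1.8046e+11 - 1) = 1.60e+00 A

1.60e+00


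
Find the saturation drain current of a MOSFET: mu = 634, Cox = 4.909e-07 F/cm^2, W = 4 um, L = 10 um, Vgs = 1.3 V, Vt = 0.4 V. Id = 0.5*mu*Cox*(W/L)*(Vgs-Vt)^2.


Step 1: Overdrive voltage Vov = Vgs - Vt = 1.3 - 0.4 = 0.9 V
Step 2: W/L = 4/10 = 0.4
Step 3: Id = 0.5 * 634 * 4.909e-07 * 0.4 * 0.9^2
Step 4: Id = 5.04e-05 A

5.04e-05


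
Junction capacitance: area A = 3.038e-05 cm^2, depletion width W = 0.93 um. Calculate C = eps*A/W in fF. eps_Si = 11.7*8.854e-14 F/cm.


Step 1: eps_Si = 11.7 * 8.854e-14 = 1.035918e-12 F/cm
Step 2: W in cm = 0.93 * 1e-4 = 9.30e-05 cm
Step 3: C = 1.035918e-12 * 3.038e-05 / 9.30e-05 = 3.383999e-13 F
Step 4: C = 338.4 fF

338.4


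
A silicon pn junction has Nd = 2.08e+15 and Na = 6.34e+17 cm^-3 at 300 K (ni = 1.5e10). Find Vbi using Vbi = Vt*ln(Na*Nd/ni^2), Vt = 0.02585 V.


Step 1: Compute Na*Nd/ni^2 = 6.34e+17 * 2.08e+15 / (1.5e10)^2 = 5.8610e+12
Step 2: ln(5.8610e+12) = 29.3993
Step 3: Vbi = 0.02585 * 29.3993 = 0.76 V

0.76


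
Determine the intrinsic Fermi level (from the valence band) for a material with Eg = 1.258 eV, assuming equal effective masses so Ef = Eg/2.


Step 1: For an intrinsic semiconductor, the Fermi level sits at midgap.
Step 2: Ef = Eg / 2 = 1.258 / 2 = 0.629 eV

0.629


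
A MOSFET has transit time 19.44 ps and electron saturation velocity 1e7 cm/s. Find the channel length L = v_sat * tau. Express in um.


Step 1: tau in seconds = 19.44 ps * 1e-12 = 1.9440e-11 s
Step 2: L = v_sat * tau = 1e7 * 1.9440e-11 = 1.9440e-04 cm
Step 3: L in um = 1.9440e-04 * 1e4 = 1.944 um

1.944


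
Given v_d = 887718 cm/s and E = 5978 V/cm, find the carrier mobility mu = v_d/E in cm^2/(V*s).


Step 1: mu = v_d / E
Step 2: mu = 887718 / 5978
Step 3: mu = 148.5 cm^2/(V*s)

148.5


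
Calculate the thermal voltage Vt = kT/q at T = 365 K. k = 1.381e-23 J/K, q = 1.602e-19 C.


Step 1: kT = 1.381e-23 * 365 = 5.04065e-21 J
Step 2: Vt = kT/q = 5.04065e-21 / 1.602e-19
Step 3: Vt = 0.03146 V

0.03146


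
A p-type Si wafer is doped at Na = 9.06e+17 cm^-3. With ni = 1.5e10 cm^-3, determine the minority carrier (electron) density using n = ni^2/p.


Step 1: Majority hole concentration p ≈ Na = 9.06e+17 cm^-3
Step 2: n = ni^2 / Na = (1.5e10)^2 / 9.06e+17
Step 3: n = 2.48e+02 cm^-3

2.48e+02


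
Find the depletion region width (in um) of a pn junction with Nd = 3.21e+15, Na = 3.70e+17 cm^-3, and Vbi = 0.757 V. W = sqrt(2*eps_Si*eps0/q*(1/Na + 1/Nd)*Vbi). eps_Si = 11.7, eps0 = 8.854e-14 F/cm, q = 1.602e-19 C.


Step 1: 1/Na + 1/Nd = 1/3.70e+17 + 1/3.21e+15 = 3.14229e-16
Step 2: 2*eps*eps0/q = 2*11.7*8.854e-14/1.602e-19 = 1.293281e+07
Step 3: W^2 = 1.293281e+07 * 3.14229e-16 * 0.757 = 3.07635e-09
Step 4: W = sqrt(3.07635e-09) = 5.546e-05 cm = 0.5546 um

0.5546


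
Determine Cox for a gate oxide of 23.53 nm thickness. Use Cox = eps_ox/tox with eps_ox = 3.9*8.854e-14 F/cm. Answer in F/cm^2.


Step 1: eps_ox = 3.9 * 8.854e-14 = 3.45306e-13 F/cm
Step 2: tox in cm = 23.53 nm * 1e-7 = 2.3530e-06 cm
Step 3: Cox = 3.45306e-13 / 2.3530e-06 = 1.47e-07 F/cm^2

1.47e-07


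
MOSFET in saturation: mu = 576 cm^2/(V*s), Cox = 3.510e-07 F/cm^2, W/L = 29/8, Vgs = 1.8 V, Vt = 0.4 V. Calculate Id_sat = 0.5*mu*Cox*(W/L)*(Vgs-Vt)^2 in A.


Step 1: Overdrive voltage Vov = Vgs - Vt = 1.8 - 0.4 = 1.4 V
Step 2: W/L = 29/8 = 3.625
Step 3: Id = 0.5 * 576 * 3.510e-07 * 3.625 * 1.4^2
Step 4: Id = 7.18e-04 A

7.18e-04


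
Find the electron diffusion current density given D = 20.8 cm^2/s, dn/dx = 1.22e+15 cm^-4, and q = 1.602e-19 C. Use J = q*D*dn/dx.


Step 1: J = q * D * (dn/dx)
Step 2: J = 1.602e-19 * 20.8 * 1.22e+15
Step 3: J = 4.07e-03 A/cm^2

4.07e-03


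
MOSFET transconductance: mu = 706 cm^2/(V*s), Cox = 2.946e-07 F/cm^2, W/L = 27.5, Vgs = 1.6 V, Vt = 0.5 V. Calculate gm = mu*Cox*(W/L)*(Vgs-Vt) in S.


Step 1: Vov = Vgs - Vt = 1.6 - 0.5 = 1.1 V
Step 2: gm = mu * Cox * (W/L) * Vov
Step 3: gm = 706 * 2.946e-07 * 27.5 * 1.1 = 6.29e-03 S

6.29e-03


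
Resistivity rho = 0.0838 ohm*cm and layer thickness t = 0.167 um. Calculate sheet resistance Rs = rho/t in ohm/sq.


Step 1: Convert thickness to cm: t = 0.167 um = 1.6700e-05 cm
Step 2: Rs = rho / t = 0.0838 / 1.6700e-05
Step 3: Rs = 5018.0 ohm/sq

5018.0


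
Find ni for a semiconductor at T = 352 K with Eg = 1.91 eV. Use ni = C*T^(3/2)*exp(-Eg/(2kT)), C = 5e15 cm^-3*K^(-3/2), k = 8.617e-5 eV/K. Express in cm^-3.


Step 1: Compute kT = 8.617e-5 * 352 = 0.03033184 eV
Step 2: Exponent = -Eg/(2kT) = -1.91/(2*0.03033184) = -31.48507
Step 3: T^(3/2) = 352^1.5 = 6604.11
Step 4: ni = 5e15 * 6604.11 * exp(-31.48507) = 7.00e+05 cm^-3

7.00e+05


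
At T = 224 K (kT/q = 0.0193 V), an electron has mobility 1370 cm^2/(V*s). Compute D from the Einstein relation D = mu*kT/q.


Step 1: D = mu * (kT/q)
Step 2: D = 1370 * 0.0193
Step 3: D = 26.44 cm^2/s

26.44


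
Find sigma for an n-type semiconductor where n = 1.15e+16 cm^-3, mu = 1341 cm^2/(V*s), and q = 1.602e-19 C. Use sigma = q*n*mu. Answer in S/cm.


Step 1: sigma = q * n * mu
Step 2: sigma = 1.602e-19 * 1.15e+16 * 1341
Step 3: sigma = 2.471e+00 S/cm

2.471e+00


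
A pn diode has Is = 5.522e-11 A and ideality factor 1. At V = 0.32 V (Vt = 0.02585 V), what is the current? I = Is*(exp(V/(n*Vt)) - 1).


Step 1: V/(n*Vt) = 0.32/(1*0.02585) = 12.3791
Step 2: exp(12.3791) = 2.3778e+05
Step 3: I = 5.522e-11 * (2.3778e+05 - 1) = 1.31e-05 A

1.31e-05


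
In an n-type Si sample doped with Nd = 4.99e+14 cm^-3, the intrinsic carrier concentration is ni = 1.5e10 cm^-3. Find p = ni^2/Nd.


Step 1: Since Nd >> ni, n ≈ Nd = 4.99e+14 cm^-3
Step 2: p = ni^2 / n = (1.5e10)^2 / 4.99e+14
Step 3: p = 2.25e20 / 4.99e+14 = 4.51e+05 cm^-3

4.51e+05


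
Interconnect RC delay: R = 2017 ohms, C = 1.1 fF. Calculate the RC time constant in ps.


Step 1: tau = R * C
Step 2: tau = 2017 * 1.1 fF = 2017 * 1.1e-15 F
Step 3: tau = 2.2187e-12 s = 2.2187 ps

2.2187


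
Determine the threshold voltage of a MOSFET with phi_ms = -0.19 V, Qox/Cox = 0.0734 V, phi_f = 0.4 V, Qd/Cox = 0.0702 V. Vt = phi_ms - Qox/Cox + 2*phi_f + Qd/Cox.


Step 1: Vt = phi_ms - Qox/Cox + 2*phi_f + Qd/Cox
Step 2: Vt = -0.19 - 0.0734 + 2*0.4 + 0.0702
Step 3: Vt = -0.19 - 0.0734 + 0.8 + 0.0702
Step 4: Vt = 0.6068 V

0.6068


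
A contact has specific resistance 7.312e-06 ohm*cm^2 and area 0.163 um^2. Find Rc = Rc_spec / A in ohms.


Step 1: Convert area to cm^2: 0.163 um^2 = 1.6300e-09 cm^2
Step 2: Rc = Rc_spec / A = 7.312e-06 / 1.6300e-09
Step 3: Rc = 4.49e+03 ohms

4.49e+03


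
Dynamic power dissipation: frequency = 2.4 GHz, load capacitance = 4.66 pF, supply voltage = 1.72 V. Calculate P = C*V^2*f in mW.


Step 1: V^2 = 1.72^2 = 2.9584 V^2
Step 2: P = C*V^2*f = 4.66e-12 F * 2.9584 * 2.4e9 Hz
Step 3: P = 3.30867456e-02 W
Step 4: P = 33.087 mW

33.087


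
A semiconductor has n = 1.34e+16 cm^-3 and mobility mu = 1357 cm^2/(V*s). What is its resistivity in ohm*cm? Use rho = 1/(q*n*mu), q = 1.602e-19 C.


Step 1: sigma = q * n * mu = 1.602e-19 * 1.34e+16 * 1357 = 2.91304e+00 S/cm
Step 2: rho = 1 / sigma = 1 / 2.91304e+00 = 0.3433 ohm*cm

0.3433


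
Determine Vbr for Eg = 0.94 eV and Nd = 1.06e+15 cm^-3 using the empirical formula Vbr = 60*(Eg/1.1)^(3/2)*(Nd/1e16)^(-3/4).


Step 1: Eg/1.1 = 0.94/1.1 = 0.854545
Step 2: (Eg/1.1)^1.5 = 0.854545^1.5 = 0.789955
Step 3: (Nd/1e16)^(-0.75) = (0.106)^(-0.75) = 5.382953
Step 4: Vbr = 60 * 0.789955 * 5.382953 = 255.1 V

255.1


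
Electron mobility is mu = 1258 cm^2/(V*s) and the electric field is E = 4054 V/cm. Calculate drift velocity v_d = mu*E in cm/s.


Step 1: v_d = mu * E
Step 2: v_d = 1258 * 4054 = 5099932
Step 3: v_d = 5.10e+06 cm/s

5.10e+06


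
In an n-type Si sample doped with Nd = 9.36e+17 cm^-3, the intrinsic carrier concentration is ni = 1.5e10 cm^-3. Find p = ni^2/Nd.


Step 1: Since Nd >> ni, n ≈ Nd = 9.36e+17 cm^-3
Step 2: p = ni^2 / n = (1.5e10)^2 / 9.36e+17
Step 3: p = 2.25e20 / 9.36e+17 = 2.40e+02 cm^-3

2.40e+02
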